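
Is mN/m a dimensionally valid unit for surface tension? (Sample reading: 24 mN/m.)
Yes

surface tension has SI base units: kg / s^2
mN/m reduces to the same SI base units, so it is a valid unit for surface tension.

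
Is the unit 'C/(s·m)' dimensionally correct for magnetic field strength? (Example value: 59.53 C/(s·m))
Yes

magnetic field strength has SI base units: A / m
C/(s·m) reduces to the same SI base units, so it is a valid unit for magnetic field strength.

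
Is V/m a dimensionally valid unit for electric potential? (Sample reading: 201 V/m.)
No

electric potential has SI base units: kg * m^2 / (A * s^3)
V/m does NOT reduce to kg * m^2 / (A * s^3); a valid unit for electric potential would be e.g. V.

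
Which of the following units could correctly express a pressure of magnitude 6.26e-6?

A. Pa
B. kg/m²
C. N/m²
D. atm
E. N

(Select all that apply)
A, C, D

pressure has SI base units: kg / (m * s^2)

Checking each option against kg / (m * s^2):
  A. Pa: ✓ matches
  B. kg/m²: ✗ does not match
  C. N/m²: ✓ matches
  D. atm: ✓ matches
  E. N: ✗ does not match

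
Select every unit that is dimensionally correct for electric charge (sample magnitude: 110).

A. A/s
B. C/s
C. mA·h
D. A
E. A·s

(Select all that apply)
C, E

electric charge has SI base units: A * s

Checking each option against A * s:
  A. A/s: ✗ does not match
  B. C/s: ✗ does not match
  C. mA·h: ✓ matches
  D. A: ✗ does not match
  E. A·s: ✓ matches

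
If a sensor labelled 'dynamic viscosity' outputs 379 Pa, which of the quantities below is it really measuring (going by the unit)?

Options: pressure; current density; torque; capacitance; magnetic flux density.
pressure

dynamic viscosity should have units dimensionally equivalent to kg / (m * s) (e.g. Pa·s).
The given unit 'Pa' reduces to kg / (m * s^2). Of the listed options, that is the dimensionality of pressure.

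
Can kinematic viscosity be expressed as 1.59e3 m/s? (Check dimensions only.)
No

kinematic viscosity has SI base units: m^2 / s
m/s does NOT reduce to m^2 / s; a valid unit for kinematic viscosity would be e.g. m²/s.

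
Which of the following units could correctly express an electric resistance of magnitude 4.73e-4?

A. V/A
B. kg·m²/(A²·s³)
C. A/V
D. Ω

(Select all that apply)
A, B, D

electric resistance has SI base units: kg * m^2 / (A^2 * s^3)

Checking each option against kg * m^2 / (A^2 * s^3):
  A. V/A: ✓ matches
  B. kg·m²/(A²·s³): ✓ matches
  C. A/V: ✗ does not match
  D. Ω: ✓ matches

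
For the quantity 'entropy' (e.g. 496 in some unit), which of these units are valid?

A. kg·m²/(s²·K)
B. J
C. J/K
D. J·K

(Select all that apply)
A, C

entropy has SI base units: kg * m^2 / (s^2 * K)

Checking each option against kg * m^2 / (s^2 * K):
  A. kg·m²/(s²·K): ✓ matches
  B. J: ✗ does not match
  C. J/K: ✓ matches
  D. J·K: ✗ does not match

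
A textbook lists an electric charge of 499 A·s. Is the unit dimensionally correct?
Yes

electric charge has SI base units: A * s
A·s reduces to the same SI base units, so it is a valid unit for electric charge.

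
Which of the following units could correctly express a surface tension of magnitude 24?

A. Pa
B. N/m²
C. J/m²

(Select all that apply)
C

surface tension has SI base units: kg / s^2

Checking each option against kg / s^2:
  A. Pa: ✗ does not match
  B. N/m²: ✗ does not match
  C. J/m²: ✓ matches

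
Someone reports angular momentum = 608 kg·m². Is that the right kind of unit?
No

angular momentum has SI base units: kg * m^2 / s
kg·m² does NOT reduce to kg * m^2 / s; a valid unit for angular momentum would be e.g. kg·m²/s.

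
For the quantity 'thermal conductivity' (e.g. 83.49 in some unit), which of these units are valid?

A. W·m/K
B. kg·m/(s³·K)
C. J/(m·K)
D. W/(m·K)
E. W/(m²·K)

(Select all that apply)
B, D

thermal conductivity has SI base units: kg * m / (s^3 * K)

Checking each option against kg * m / (s^3 * K):
  A. W·m/K: ✗ does not match
  B. kg·m/(s³·K): ✓ matches
  C. J/(m·K): ✗ does not match
  D. W/(m·K): ✓ matches
  E. W/(m²·K): ✗ does not match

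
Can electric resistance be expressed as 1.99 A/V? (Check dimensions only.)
No

electric resistance has SI base units: kg * m^2 / (A^2 * s^3)
A/V does NOT reduce to kg * m^2 / (A^2 * s^3); a valid unit for electric resistance would be e.g. Ω.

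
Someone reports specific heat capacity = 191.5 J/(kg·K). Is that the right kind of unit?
Yes

specific heat capacity has SI base units: m^2 / (s^2 * K)
J/(kg·K) reduces to the same SI base units, so it is a valid unit for specific heat capacity.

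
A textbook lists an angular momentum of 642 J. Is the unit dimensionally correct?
No

angular momentum has SI base units: kg * m^2 / s
J does NOT reduce to kg * m^2 / s; a valid unit for angular momentum would be e.g. kg·m²/s.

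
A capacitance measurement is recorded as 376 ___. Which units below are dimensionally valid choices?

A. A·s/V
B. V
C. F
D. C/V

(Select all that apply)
A, C, D

capacitance has SI base units: A^2 * s^4 / (kg * m^2)

Checking each option against A^2 * s^4 / (kg * m^2):
  A. A·s/V: ✓ matches
  B. V: ✗ does not match
  C. F: ✓ matches
  D. C/V: ✓ matches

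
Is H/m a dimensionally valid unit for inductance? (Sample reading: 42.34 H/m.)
No

inductance has SI base units: kg * m^2 / (A^2 * s^2)
H/m does NOT reduce to kg * m^2 / (A^2 * s^2); a valid unit for inductance would be e.g. H.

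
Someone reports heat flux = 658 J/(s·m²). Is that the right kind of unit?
Yes

heat flux has SI base units: kg / s^3
J/(s·m²) reduces to the same SI base units, so it is a valid unit for heat flux.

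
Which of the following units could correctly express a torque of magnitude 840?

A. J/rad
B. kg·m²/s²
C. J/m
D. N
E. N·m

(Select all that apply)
A, B, E

torque has SI base units: kg * m^2 / s^2

Checking each option against kg * m^2 / s^2:
  A. J/rad: ✓ matches
  B. kg·m²/s²: ✓ matches
  C. J/m: ✗ does not match
  D. N: ✗ does not match
  E. N·m: ✓ matches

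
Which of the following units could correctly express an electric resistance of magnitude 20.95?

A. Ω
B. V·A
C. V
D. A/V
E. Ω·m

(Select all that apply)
A

electric resistance has SI base units: kg * m^2 / (A^2 * s^3)

Checking each option against kg * m^2 / (A^2 * s^3):
  A. Ω: ✓ matches
  B. V·A: ✗ does not match
  C. V: ✗ does not match
  D. A/V: ✗ does not match
  E. Ω·m: ✗ does not match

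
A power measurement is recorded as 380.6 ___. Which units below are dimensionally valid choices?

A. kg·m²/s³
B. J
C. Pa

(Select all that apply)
A

power has SI base units: kg * m^2 / s^3

Checking each option against kg * m^2 / s^3:
  A. kg·m²/s³: ✓ matches
  B. J: ✗ does not match
  C. Pa: ✗ does not match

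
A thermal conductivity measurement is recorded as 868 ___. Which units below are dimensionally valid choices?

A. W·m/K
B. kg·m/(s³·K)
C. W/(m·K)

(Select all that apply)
B, C

thermal conductivity has SI base units: kg * m / (s^3 * K)

Checking each option against kg * m / (s^3 * K):
  A. W·m/K: ✗ does not match
  B. kg·m/(s³·K): ✓ matches
  C. W/(m·K): ✓ matches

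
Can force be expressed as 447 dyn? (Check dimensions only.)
Yes

force has SI base units: kg * m / s^2
dyn reduces to the same SI base units, so it is a valid unit for force.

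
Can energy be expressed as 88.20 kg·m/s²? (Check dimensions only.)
No

energy has SI base units: kg * m^2 / s^2
kg·m/s² does NOT reduce to kg * m^2 / s^2; a valid unit for energy would be e.g. J.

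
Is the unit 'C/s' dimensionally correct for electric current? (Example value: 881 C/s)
Yes

electric current has SI base units: A
C/s reduces to the same SI base units, so it is a valid unit for electric current.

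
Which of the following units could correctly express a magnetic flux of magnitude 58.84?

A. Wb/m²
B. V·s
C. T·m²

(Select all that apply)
B, C

magnetic flux has SI base units: kg * m^2 / (A * s^2)

Checking each option against kg * m^2 / (A * s^2):
  A. Wb/m²: ✗ does not match
  B. V·s: ✓ matches
  C. T·m²: ✓ matches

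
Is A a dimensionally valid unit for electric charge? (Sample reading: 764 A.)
No

electric charge has SI base units: A * s
A does NOT reduce to A * s; a valid unit for electric charge would be e.g. C.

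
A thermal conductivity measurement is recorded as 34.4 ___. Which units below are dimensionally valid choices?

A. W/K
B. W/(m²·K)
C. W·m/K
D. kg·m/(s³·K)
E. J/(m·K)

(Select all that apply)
D

thermal conductivity has SI base units: kg * m / (s^3 * K)

Checking each option against kg * m / (s^3 * K):
  A. W/K: ✗ does not match
  B. W/(m²·K): ✗ does not match
  C. W·m/K: ✗ does not match
  D. kg·m/(s³·K): ✓ matches
  E. J/(m·K): ✗ does not match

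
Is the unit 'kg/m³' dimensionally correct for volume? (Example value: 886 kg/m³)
No

volume has SI base units: m^3
kg/m³ does NOT reduce to m^3; a valid unit for volume would be e.g. m³.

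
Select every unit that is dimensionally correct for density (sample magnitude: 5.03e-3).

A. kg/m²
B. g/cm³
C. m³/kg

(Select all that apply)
B

density has SI base units: kg / m^3

Checking each option against kg / m^3:
  A. kg/m²: ✗ does not match
  B. g/cm³: ✓ matches
  C. m³/kg: ✗ does not match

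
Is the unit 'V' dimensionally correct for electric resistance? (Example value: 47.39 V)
No

electric resistance has SI base units: kg * m^2 / (A^2 * s^3)
V does NOT reduce to kg * m^2 / (A^2 * s^3); a valid unit for electric resistance would be e.g. Ω.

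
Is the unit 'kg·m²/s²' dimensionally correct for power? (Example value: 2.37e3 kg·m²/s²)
No

power has SI base units: kg * m^2 / s^3
kg·m²/s² does NOT reduce to kg * m^2 / s^3; a valid unit for power would be e.g. W.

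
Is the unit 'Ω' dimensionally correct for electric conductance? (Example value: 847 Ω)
No

electric conductance has SI base units: A^2 * s^3 / (kg * m^2)
Ω does NOT reduce to A^2 * s^3 / (kg * m^2); a valid unit for electric conductance would be e.g. S.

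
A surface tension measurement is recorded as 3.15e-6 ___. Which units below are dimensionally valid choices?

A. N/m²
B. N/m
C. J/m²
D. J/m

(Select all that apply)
B, C

surface tension has SI base units: kg / s^2

Checking each option against kg / s^2:
  A. N/m²: ✗ does not match
  B. N/m: ✓ matches
  C. J/m²: ✓ matches
  D. J/m: ✗ does not match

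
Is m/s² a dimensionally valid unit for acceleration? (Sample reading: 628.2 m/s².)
Yes

acceleration has SI base units: m / s^2
m/s² reduces to the same SI base units, so it is a valid unit for acceleration.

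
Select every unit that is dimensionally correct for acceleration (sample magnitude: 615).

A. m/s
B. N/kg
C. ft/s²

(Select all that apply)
B, C

acceleration has SI base units: m / s^2

Checking each option against m / s^2:
  A. m/s: ✗ does not match
  B. N/kg: ✓ matches
  C. ft/s²: ✓ matches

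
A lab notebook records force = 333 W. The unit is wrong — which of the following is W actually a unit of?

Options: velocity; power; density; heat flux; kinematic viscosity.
power

force should have units dimensionally equivalent to kg * m / s^2 (e.g. N).
The given unit 'W' reduces to kg * m^2 / s^3. Of the listed options, that is the dimensionality of power.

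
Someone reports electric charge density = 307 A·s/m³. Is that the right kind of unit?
Yes

electric charge density has SI base units: A * s / m^3
A·s/m³ reduces to the same SI base units, so it is a valid unit for electric charge density.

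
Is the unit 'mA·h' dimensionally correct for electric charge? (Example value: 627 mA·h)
Yes

electric charge has SI base units: A * s
mA·h reduces to the same SI base units, so it is a valid unit for electric charge.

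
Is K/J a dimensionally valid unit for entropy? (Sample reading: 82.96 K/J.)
No

entropy has SI base units: kg * m^2 / (s^2 * K)
K/J does NOT reduce to kg * m^2 / (s^2 * K); a valid unit for entropy would be e.g. J/K.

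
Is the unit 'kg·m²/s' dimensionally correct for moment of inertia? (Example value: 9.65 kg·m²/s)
No

moment of inertia has SI base units: kg * m^2
kg·m²/s does NOT reduce to kg * m^2; a valid unit for moment of inertia would be e.g. kg·m².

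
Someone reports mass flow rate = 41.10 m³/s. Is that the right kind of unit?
No

mass flow rate has SI base units: kg / s
m³/s does NOT reduce to kg / s; a valid unit for mass flow rate would be e.g. kg/s.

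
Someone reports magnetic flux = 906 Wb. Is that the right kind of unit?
Yes

magnetic flux has SI base units: kg * m^2 / (A * s^2)
Wb reduces to the same SI base units, so it is a valid unit for magnetic flux.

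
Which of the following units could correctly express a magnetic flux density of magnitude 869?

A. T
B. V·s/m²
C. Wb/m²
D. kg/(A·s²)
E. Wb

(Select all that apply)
A, B, C, D

magnetic flux density has SI base units: kg / (A * s^2)

Checking each option against kg / (A * s^2):
  A. T: ✓ matches
  B. V·s/m²: ✓ matches
  C. Wb/m²: ✓ matches
  D. kg/(A·s²): ✓ matches
  E. Wb: ✗ does not match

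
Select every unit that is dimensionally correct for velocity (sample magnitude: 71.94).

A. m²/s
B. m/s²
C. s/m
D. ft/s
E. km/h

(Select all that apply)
D, E

velocity has SI base units: m / s

Checking each option against m / s:
  A. m²/s: ✗ does not match
  B. m/s²: ✗ does not match
  C. s/m: ✗ does not match
  D. ft/s: ✓ matches
  E. km/h: ✓ matches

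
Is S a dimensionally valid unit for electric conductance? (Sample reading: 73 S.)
Yes

electric conductance has SI base units: A^2 * s^3 / (kg * m^2)
S reduces to the same SI base units, so it is a valid unit for electric conductance.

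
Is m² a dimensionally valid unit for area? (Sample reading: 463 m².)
Yes

area has SI base units: m^2
m² reduces to the same SI base units, so it is a valid unit for area.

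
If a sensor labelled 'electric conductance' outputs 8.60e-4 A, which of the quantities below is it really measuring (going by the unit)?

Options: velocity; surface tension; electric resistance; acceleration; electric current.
electric current

electric conductance should have units dimensionally equivalent to A^2 * s^3 / (kg * m^2) (e.g. S).
The given unit 'A' reduces to A. Of the listed options, that is the dimensionality of electric current.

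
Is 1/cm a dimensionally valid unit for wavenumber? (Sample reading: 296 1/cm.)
Yes

wavenumber has SI base units: 1 / m
1/cm reduces to the same SI base units, so it is a valid unit for wavenumber.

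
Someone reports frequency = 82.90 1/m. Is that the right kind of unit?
No

frequency has SI base units: 1 / s
1/m does NOT reduce to 1 / s; a valid unit for frequency would be e.g. Hz.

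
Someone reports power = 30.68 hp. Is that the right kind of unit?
Yes

power has SI base units: kg * m^2 / s^3
hp reduces to the same SI base units, so it is a valid unit for power.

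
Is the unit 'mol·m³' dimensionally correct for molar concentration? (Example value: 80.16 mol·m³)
No

molar concentration has SI base units: mol / m^3
mol·m³ does NOT reduce to mol / m^3; a valid unit for molar concentration would be e.g. mol/m³.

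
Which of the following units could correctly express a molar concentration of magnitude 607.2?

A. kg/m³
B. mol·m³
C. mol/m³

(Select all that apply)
C

molar concentration has SI base units: mol / m^3

Checking each option against mol / m^3:
  A. kg/m³: ✗ does not match
  B. mol·m³: ✗ does not match
  C. mol/m³: ✓ matches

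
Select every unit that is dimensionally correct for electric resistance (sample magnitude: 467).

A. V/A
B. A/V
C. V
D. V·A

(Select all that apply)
A

electric resistance has SI base units: kg * m^2 / (A^2 * s^3)

Checking each option against kg * m^2 / (A^2 * s^3):
  A. V/A: ✓ matches
  B. A/V: ✗ does not match
  C. V: ✗ does not match
  D. V·A: ✗ does not match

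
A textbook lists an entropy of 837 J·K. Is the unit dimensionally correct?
No

entropy has SI base units: kg * m^2 / (s^2 * K)
J·K does NOT reduce to kg * m^2 / (s^2 * K); a valid unit for entropy would be e.g. J/K.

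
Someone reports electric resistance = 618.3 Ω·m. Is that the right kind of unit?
No

electric resistance has SI base units: kg * m^2 / (A^2 * s^3)
Ω·m does NOT reduce to kg * m^2 / (A^2 * s^3); a valid unit for electric resistance would be e.g. Ω.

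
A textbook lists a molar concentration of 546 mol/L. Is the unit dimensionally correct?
Yes

molar concentration has SI base units: mol / m^3
mol/L reduces to the same SI base units, so it is a valid unit for molar concentration.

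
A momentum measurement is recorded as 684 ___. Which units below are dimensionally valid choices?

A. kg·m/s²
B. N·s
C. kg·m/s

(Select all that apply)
B, C

momentum has SI base units: kg * m / s

Checking each option against kg * m / s:
  A. kg·m/s²: ✗ does not match
  B. N·s: ✓ matches
  C. kg·m/s: ✓ matches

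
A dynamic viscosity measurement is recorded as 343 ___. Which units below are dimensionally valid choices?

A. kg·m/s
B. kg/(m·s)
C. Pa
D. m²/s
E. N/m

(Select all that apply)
B

dynamic viscosity has SI base units: kg / (m * s)

Checking each option against kg / (m * s):
  A. kg·m/s: ✗ does not match
  B. kg/(m·s): ✓ matches
  C. Pa: ✗ does not match
  D. m²/s: ✗ does not match
  E. N/m: ✗ does not match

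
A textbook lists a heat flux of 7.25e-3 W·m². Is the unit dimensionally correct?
No

heat flux has SI base units: kg / s^3
W·m² does NOT reduce to kg / s^3; a valid unit for heat flux would be e.g. W/m².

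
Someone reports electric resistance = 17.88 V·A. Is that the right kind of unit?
No

electric resistance has SI base units: kg * m^2 / (A^2 * s^3)
V·A does NOT reduce to kg * m^2 / (A^2 * s^3); a valid unit for electric resistance would be e.g. Ω.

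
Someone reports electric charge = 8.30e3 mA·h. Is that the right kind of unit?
Yes

electric charge has SI base units: A * s
mA·h reduces to the same SI base units, so it is a valid unit for electric charge.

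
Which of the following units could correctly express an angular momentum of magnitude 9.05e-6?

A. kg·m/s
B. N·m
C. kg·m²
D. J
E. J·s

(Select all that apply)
E

angular momentum has SI base units: kg * m^2 / s

Checking each option against kg * m^2 / s:
  A. kg·m/s: ✗ does not match
  B. N·m: ✗ does not match
  C. kg·m²: ✗ does not match
  D. J: ✗ does not match
  E. J·s: ✓ matches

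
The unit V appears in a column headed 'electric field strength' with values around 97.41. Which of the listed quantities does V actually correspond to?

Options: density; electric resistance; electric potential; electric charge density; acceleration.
electric potential

electric field strength should have units dimensionally equivalent to kg * m / (A * s^3) (e.g. V/m).
The given unit 'V' reduces to kg * m^2 / (A * s^3). Of the listed options, that is the dimensionality of electric potential.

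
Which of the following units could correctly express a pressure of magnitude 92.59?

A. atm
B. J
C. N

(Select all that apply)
A

pressure has SI base units: kg / (m * s^2)

Checking each option against kg / (m * s^2):
  A. atm: ✓ matches
  B. J: ✗ does not match
  C. N: ✗ does not match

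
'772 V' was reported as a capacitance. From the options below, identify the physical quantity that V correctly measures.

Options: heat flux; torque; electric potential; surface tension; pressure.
electric potential

capacitance should have units dimensionally equivalent to A^2 * s^4 / (kg * m^2) (e.g. F).
The given unit 'V' reduces to kg * m^2 / (A * s^3). Of the listed options, that is the dimensionality of electric potential.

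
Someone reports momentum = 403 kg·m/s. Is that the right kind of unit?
Yes

momentum has SI base units: kg * m / s
kg·m/s reduces to the same SI base units, so it is a valid unit for momentum.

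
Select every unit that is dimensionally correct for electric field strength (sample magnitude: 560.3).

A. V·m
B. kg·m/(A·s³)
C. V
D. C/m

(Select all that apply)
B

electric field strength has SI base units: kg * m / (A * s^3)

Checking each option against kg * m / (A * s^3):
  A. V·m: ✗ does not match
  B. kg·m/(A·s³): ✓ matches
  C. V: ✗ does not match
  D. C/m: ✗ does not match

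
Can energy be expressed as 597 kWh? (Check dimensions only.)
Yes

energy has SI base units: kg * m^2 / s^2
kWh reduces to the same SI base units, so it is a valid unit for energy.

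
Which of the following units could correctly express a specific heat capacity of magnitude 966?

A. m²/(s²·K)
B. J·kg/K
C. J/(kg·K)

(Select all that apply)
A, C

specific heat capacity has SI base units: m^2 / (s^2 * K)

Checking each option against m^2 / (s^2 * K):
  A. m²/(s²·K): ✓ matches
  B. J·kg/K: ✗ does not match
  C. J/(kg·K): ✓ matches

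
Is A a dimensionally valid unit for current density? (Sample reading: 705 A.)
No

current density has SI base units: A / m^2
A does NOT reduce to A / m^2; a valid unit for current density would be e.g. A/m².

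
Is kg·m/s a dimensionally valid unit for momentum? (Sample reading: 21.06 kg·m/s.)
Yes

momentum has SI base units: kg * m / s
kg·m/s reduces to the same SI base units, so it is a valid unit for momentum.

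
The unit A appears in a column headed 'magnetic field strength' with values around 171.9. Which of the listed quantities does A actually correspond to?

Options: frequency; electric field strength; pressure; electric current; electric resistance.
electric current

magnetic field strength should have units dimensionally equivalent to A / m (e.g. A/m).
The given unit 'A' reduces to A. Of the listed options, that is the dimensionality of electric current.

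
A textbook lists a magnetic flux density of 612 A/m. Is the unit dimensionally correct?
No

magnetic flux density has SI base units: kg / (A * s^2)
A/m does NOT reduce to kg / (A * s^2); a valid unit for magnetic flux density would be e.g. T.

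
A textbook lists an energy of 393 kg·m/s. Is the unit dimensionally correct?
No

energy has SI base units: kg * m^2 / s^2
kg·m/s does NOT reduce to kg * m^2 / s^2; a valid unit for energy would be e.g. J.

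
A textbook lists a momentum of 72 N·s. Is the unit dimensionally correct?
Yes

momentum has SI base units: kg * m / s
N·s reduces to the same SI base units, so it is a valid unit for momentum.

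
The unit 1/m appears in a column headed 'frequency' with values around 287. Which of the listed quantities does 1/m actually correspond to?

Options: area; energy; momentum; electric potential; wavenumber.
wavenumber

frequency should have units dimensionally equivalent to 1 / s (e.g. Hz).
The given unit '1/m' reduces to 1 / m. Of the listed options, that is the dimensionality of wavenumber.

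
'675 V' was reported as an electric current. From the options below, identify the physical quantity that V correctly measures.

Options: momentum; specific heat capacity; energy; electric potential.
electric potential

electric current should have units dimensionally equivalent to A (e.g. A).
The given unit 'V' reduces to kg * m^2 / (A * s^3). Of the listed options, that is the dimensionality of electric potential.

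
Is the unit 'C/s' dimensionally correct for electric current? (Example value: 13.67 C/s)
Yes

electric current has SI base units: A
C/s reduces to the same SI base units, so it is a valid unit for electric current.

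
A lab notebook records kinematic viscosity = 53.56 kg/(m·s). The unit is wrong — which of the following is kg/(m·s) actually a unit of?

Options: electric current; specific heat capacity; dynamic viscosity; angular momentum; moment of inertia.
dynamic viscosity

kinematic viscosity should have units dimensionally equivalent to m^2 / s (e.g. m²/s).
The given unit 'kg/(m·s)' reduces to kg / (m * s). Of the listed options, that is the dimensionality of dynamic viscosity.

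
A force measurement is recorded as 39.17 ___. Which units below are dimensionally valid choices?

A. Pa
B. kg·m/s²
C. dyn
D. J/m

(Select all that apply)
B, C, D

force has SI base units: kg * m / s^2

Checking each option against kg * m / s^2:
  A. Pa: ✗ does not match
  B. kg·m/s²: ✓ matches
  C. dyn: ✓ matches
  D. J/m: ✓ matches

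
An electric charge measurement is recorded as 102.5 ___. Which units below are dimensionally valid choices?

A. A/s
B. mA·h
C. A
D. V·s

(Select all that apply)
B

electric charge has SI base units: A * s

Checking each option against A * s:
  A. A/s: ✗ does not match
  B. mA·h: ✓ matches
  C. A: ✗ does not match
  D. V·s: ✗ does not match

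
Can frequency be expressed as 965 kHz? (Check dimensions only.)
Yes

frequency has SI base units: 1 / s
kHz reduces to the same SI base units, so it is a valid unit for frequency.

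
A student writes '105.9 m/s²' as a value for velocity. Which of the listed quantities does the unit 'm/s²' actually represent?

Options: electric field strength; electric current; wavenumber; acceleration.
acceleration

velocity should have units dimensionally equivalent to m / s (e.g. m/s).
The given unit 'm/s²' reduces to m / s^2. Of the listed options, that is the dimensionality of acceleration.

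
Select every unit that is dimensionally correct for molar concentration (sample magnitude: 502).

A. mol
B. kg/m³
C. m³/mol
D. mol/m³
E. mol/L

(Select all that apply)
D, E

molar concentration has SI base units: mol / m^3

Checking each option against mol / m^3:
  A. mol: ✗ does not match
  B. kg/m³: ✗ does not match
  C. m³/mol: ✗ does not match
  D. mol/m³: ✓ matches
  E. mol/L: ✓ matches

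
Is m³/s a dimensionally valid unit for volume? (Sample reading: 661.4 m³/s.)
No

volume has SI base units: m^3
m³/s does NOT reduce to m^3; a valid unit for volume would be e.g. m³.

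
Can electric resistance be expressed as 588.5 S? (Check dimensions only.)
No

electric resistance has SI base units: kg * m^2 / (A^2 * s^3)
S does NOT reduce to kg * m^2 / (A^2 * s^3); a valid unit for electric resistance would be e.g. Ω.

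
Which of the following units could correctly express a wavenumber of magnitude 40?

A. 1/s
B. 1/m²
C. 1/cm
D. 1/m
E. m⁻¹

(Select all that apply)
C, D, E

wavenumber has SI base units: 1 / m

Checking each option against 1 / m:
  A. 1/s: ✗ does not match
  B. 1/m²: ✗ does not match
  C. 1/cm: ✓ matches
  D. 1/m: ✓ matches
  E. m⁻¹: ✓ matches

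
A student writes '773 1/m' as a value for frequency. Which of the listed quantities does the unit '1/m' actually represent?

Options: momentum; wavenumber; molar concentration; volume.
wavenumber

frequency should have units dimensionally equivalent to 1 / s (e.g. Hz).
The given unit '1/m' reduces to 1 / m. Of the listed options, that is the dimensionality of wavenumber.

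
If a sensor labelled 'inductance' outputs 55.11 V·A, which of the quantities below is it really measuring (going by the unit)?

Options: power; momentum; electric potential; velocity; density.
power

inductance should have units dimensionally equivalent to kg * m^2 / (A^2 * s^2) (e.g. H).
The given unit 'V·A' reduces to kg * m^2 / s^3. Of the listed options, that is the dimensionality of power.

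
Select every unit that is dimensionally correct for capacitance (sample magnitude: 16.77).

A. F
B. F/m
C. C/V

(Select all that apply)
A, C

capacitance has SI base units: A^2 * s^4 / (kg * m^2)

Checking each option against A^2 * s^4 / (kg * m^2):
  A. F: ✓ matches
  B. F/m: ✗ does not match
  C. C/V: ✓ matches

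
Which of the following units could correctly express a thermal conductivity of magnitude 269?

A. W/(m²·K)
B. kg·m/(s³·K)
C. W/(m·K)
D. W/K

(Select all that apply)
B, C

thermal conductivity has SI base units: kg * m / (s^3 * K)

Checking each option against kg * m / (s^3 * K):
  A. W/(m²·K): ✗ does not match
  B. kg·m/(s³·K): ✓ matches
  C. W/(m·K): ✓ matches
  D. W/K: ✗ does not match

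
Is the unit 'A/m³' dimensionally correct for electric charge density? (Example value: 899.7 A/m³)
No

electric charge density has SI base units: A * s / m^3
A/m³ does NOT reduce to A * s / m^3; a valid unit for electric charge density would be e.g. C/m³.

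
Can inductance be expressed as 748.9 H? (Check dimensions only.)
Yes

inductance has SI base units: kg * m^2 / (A^2 * s^2)
H reduces to the same SI base units, so it is a valid unit for inductance.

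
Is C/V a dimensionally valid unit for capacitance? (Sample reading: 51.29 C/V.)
Yes

capacitance has SI base units: A^2 * s^4 / (kg * m^2)
C/V reduces to the same SI base units, so it is a valid unit for capacitance.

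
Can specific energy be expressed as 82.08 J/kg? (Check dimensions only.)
Yes

specific energy has SI base units: m^2 / s^2
J/kg reduces to the same SI base units, so it is a valid unit for specific energy.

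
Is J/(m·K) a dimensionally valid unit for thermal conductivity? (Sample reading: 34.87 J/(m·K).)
No

thermal conductivity has SI base units: kg * m / (s^3 * K)
J/(m·K) does NOT reduce to kg * m / (s^3 * K); a valid unit for thermal conductivity would be e.g. W/(m·K).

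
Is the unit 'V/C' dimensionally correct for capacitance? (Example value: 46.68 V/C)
No

capacitance has SI base units: A^2 * s^4 / (kg * m^2)
V/C does NOT reduce to A^2 * s^4 / (kg * m^2); a valid unit for capacitance would be e.g. F.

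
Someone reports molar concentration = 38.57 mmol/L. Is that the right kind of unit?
Yes

molar concentration has SI base units: mol / m^3
mmol/L reduces to the same SI base units, so it is a valid unit for molar concentration.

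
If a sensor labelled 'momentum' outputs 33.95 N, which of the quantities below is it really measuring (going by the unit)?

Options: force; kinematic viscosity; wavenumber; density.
force

momentum should have units dimensionally equivalent to kg * m / s (e.g. kg·m/s).
The given unit 'N' reduces to kg * m / s^2. Of the listed options, that is the dimensionality of force.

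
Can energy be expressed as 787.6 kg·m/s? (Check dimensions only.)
No

energy has SI base units: kg * m^2 / s^2
kg·m/s does NOT reduce to kg * m^2 / s^2; a valid unit for energy would be e.g. J.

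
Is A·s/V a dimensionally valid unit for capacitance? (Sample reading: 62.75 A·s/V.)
Yes

capacitance has SI base units: A^2 * s^4 / (kg * m^2)
A·s/V reduces to the same SI base units, so it is a valid unit for capacitance.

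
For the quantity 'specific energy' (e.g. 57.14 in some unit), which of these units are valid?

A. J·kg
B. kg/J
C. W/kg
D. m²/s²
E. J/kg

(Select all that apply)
D, E

specific energy has SI base units: m^2 / s^2

Checking each option against m^2 / s^2:
  A. J·kg: ✗ does not match
  B. kg/J: ✗ does not match
  C. W/kg: ✗ does not match
  D. m²/s²: ✓ matches
  E. J/kg: ✓ matches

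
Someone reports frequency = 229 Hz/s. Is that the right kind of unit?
No

frequency has SI base units: 1 / s
Hz/s does NOT reduce to 1 / s; a valid unit for frequency would be e.g. Hz.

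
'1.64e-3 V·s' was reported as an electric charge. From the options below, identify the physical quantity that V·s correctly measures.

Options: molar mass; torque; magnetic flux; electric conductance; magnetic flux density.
magnetic flux

electric charge should have units dimensionally equivalent to A * s (e.g. C).
The given unit 'V·s' reduces to kg * m^2 / (A * s^2). Of the listed options, that is the dimensionality of magnetic flux.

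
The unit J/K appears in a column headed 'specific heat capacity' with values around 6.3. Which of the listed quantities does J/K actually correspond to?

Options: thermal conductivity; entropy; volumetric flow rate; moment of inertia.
entropy

specific heat capacity should have units dimensionally equivalent to m^2 / (s^2 * K) (e.g. J/(kg·K)).
The given unit 'J/K' reduces to kg * m^2 / (s^2 * K). Of the listed options, that is the dimensionality of entropy.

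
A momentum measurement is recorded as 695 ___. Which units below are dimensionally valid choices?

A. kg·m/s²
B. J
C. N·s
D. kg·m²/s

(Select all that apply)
C

momentum has SI base units: kg * m / s

Checking each option against kg * m / s:
  A. kg·m/s²: ✗ does not match
  B. J: ✗ does not match
  C. N·s: ✓ matches
  D. kg·m²/s: ✗ does not match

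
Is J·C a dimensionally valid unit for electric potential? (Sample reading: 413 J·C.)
No

electric potential has SI base units: kg * m^2 / (A * s^3)
J·C does NOT reduce to kg * m^2 / (A * s^3); a valid unit for electric potential would be e.g. V.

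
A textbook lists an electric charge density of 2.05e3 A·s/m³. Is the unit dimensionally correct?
Yes

electric charge density has SI base units: A * s / m^3
A·s/m³ reduces to the same SI base units, so it is a valid unit for electric charge density.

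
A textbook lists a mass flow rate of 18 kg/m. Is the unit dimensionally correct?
No

mass flow rate has SI base units: kg / s
kg/m does NOT reduce to kg / s; a valid unit for mass flow rate would be e.g. kg/s.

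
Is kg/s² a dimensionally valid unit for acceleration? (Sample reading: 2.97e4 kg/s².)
No

acceleration has SI base units: m / s^2
kg/s² does NOT reduce to m / s^2; a valid unit for acceleration would be e.g. m/s².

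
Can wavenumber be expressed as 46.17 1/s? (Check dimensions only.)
No

wavenumber has SI base units: 1 / m
1/s does NOT reduce to 1 / m; a valid unit for wavenumber would be e.g. 1/m.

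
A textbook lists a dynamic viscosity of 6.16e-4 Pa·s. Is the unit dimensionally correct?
Yes

dynamic viscosity has SI base units: kg / (m * s)
Pa·s reduces to the same SI base units, so it is a valid unit for dynamic viscosity.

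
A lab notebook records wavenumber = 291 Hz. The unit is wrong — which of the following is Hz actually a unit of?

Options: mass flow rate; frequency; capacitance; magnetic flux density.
frequency

wavenumber should have units dimensionally equivalent to 1 / m (e.g. 1/m).
The given unit 'Hz' reduces to 1 / s. Of the listed options, that is the dimensionality of frequency.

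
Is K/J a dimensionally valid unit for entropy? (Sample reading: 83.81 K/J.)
No

entropy has SI base units: kg * m^2 / (s^2 * K)
K/J does NOT reduce to kg * m^2 / (s^2 * K); a valid unit for entropy would be e.g. J/K.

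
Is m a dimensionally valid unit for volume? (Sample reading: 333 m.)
No

volume has SI base units: m^3
m does NOT reduce to m^3; a valid unit for volume would be e.g. m³.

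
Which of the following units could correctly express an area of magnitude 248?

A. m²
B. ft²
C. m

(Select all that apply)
A, B

area has SI base units: m^2

Checking each option against m^2:
  A. m²: ✓ matches
  B. ft²: ✓ matches
  C. m: ✗ does not match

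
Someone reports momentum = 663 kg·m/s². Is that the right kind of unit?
No

momentum has SI base units: kg * m / s
kg·m/s² does NOT reduce to kg * m / s; a valid unit for momentum would be e.g. kg·m/s.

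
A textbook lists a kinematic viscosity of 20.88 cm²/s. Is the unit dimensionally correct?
Yes

kinematic viscosity has SI base units: m^2 / s
cm²/s reduces to the same SI base units, so it is a valid unit for kinematic viscosity.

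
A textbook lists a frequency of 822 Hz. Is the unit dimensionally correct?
Yes

frequency has SI base units: 1 / s
Hz reduces to the same SI base units, so it is a valid unit for frequency.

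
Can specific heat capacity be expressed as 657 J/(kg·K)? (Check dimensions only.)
Yes

specific heat capacity has SI base units: m^2 / (s^2 * K)
J/(kg·K) reduces to the same SI base units, so it is a valid unit for specific heat capacity.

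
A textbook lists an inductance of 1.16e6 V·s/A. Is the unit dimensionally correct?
Yes

inductance has SI base units: kg * m^2 / (A^2 * s^2)
V·s/A reduces to the same SI base units, so it is a valid unit for inductance.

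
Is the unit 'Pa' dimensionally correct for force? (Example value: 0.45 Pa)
No

force has SI base units: kg * m / s^2
Pa does NOT reduce to kg * m / s^2; a valid unit for force would be e.g. N.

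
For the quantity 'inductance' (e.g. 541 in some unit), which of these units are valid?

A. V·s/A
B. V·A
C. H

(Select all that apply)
A, C

inductance has SI base units: kg * m^2 / (A^2 * s^2)

Checking each option against kg * m^2 / (A^2 * s^2):
  A. V·s/A: ✓ matches
  B. V·A: ✗ does not match
  C. H: ✓ matches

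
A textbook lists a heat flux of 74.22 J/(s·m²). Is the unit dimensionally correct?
Yes

heat flux has SI base units: kg / s^3
J/(s·m²) reduces to the same SI base units, so it is a valid unit for heat flux.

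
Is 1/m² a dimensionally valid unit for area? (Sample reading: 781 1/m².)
No

area has SI base units: m^2
1/m² does NOT reduce to m^2; a valid unit for area would be e.g. m².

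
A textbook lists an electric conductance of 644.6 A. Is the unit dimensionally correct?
No

electric conductance has SI base units: A^2 * s^3 / (kg * m^2)
A does NOT reduce to A^2 * s^3 / (kg * m^2); a valid unit for electric conductance would be e.g. S.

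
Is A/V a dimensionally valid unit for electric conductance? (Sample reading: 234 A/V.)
Yes

electric conductance has SI base units: A^2 * s^3 / (kg * m^2)
A/V reduces to the same SI base units, so it is a valid unit for electric conductance.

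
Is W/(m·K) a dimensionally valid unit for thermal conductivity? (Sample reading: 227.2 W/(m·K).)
Yes

thermal conductivity has SI base units: kg * m / (s^3 * K)
W/(m·K) reduces to the same SI base units, so it is a valid unit for thermal conductivity.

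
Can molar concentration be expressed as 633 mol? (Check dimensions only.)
No

molar concentration has SI base units: mol / m^3
mol does NOT reduce to mol / m^3; a valid unit for molar concentration would be e.g. mol/m³.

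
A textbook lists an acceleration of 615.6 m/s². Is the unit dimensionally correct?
Yes

acceleration has SI base units: m / s^2
m/s² reduces to the same SI base units, so it is a valid unit for acceleration.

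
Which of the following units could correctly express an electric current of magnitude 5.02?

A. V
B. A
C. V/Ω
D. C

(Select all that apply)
B, C

electric current has SI base units: A

Checking each option against A:
  A. V: ✗ does not match
  B. A: ✓ matches
  C. V/Ω: ✓ matches
  D. C: ✗ does not match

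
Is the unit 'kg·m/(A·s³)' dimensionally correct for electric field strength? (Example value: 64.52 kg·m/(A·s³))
Yes

electric field strength has SI base units: kg * m / (A * s^3)
kg·m/(A·s³) reduces to the same SI base units, so it is a valid unit for electric field strength.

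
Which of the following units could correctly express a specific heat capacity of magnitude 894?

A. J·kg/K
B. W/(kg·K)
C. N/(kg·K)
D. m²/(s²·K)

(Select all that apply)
D

specific heat capacity has SI base units: m^2 / (s^2 * K)

Checking each option against m^2 / (s^2 * K):
  A. J·kg/K: ✗ does not match
  B. W/(kg·K): ✗ does not match
  C. N/(kg·K): ✗ does not match
  D. m²/(s²·K): ✓ matches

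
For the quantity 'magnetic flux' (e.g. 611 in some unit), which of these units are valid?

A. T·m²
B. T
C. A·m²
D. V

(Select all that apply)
A

magnetic flux has SI base units: kg * m^2 / (A * s^2)

Checking each option against kg * m^2 / (A * s^2):
  A. T·m²: ✓ matches
  B. T: ✗ does not match
  C. A·m²: ✗ does not match
  D. V: ✗ does not match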